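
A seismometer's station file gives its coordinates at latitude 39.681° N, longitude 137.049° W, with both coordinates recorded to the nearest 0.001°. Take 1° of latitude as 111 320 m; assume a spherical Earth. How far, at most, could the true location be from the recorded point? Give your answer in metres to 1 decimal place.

Rounding to 3 decimal places leaves each coordinate within ±0.0005° of the true value.
Latitude error → 0.0005 × 111320 = 55.66 m along the meridian.
Longitude error → 0.0005 × 111320 × cos 39.681° = 0.0005 × 111320 × 0.7696 ≈ 42.8366 m.
Combining orthogonally: (55.66² + 42.8366²)^½ ≈ 70.2354 m.

70.2 metres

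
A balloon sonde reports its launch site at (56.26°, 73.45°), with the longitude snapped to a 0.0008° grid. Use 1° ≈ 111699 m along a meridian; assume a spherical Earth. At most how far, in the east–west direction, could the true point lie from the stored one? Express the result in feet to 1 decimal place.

With a 0.0008° grid the true value lies within half a step, ±0.0008°/2 = ±0.0004°, of the stored one.
Parallels shrink by cos φ, so at 56.26° a degree of longitude is 111699 × 0.5554 ≈ 62040.4 m.
So at most 0.0004° × 62040.4 ≈ 24.8162 m east–west.
Converting: 24.8162 m × 3.2808 ft/m ≈ 81.418 ft.

81.4 feet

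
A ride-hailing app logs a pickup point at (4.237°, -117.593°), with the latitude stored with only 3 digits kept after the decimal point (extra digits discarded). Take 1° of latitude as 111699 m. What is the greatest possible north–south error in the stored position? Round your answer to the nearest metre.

112 metres

Truncating at 3 decimal places can drop up to a full unit in the last place, so the latitude may be off by as much as 0.001°.
North–south distance: 0.001° × 111699 m/° = 111.699 m.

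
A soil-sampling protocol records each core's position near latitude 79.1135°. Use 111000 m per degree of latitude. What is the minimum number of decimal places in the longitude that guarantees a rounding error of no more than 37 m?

At 79.1135° one degree of longitude covers 111000 × cos 79.1135° ≈ 111000 × 0.1889 ≈ 20963.9 m.
Rounding to N decimal places gives at most 0.5 × 10⁻ᴺ degrees of error, i.e. 0.5 × 10⁻ᴺ × 20963.9 m.
Need 0.5 × 20963.9 × 10⁻ᴺ ≤ 37 → 10⁻ᴺ ≤ 3.530e-03, so N ≥ 2.45.
At 2 places the error can reach 105 m, but 3 places keeps it to 10.5 m.

3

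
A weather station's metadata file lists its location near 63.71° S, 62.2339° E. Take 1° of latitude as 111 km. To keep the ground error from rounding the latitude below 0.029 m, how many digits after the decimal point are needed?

7 decimal places

One degree of latitude covers 111000 m.
Rounding to N decimal places gives at most 0.5 × 10⁻ᴺ degrees of error, i.e. 0.5 × 10⁻ᴺ × 111000 m.
Need 0.5 × 111000 × 10⁻ᴺ ≤ 0.029 → 10⁻ᴺ ≤ 5.225e-07, so N ≥ 6.28.
N = 6 would give 0.0555 m (too coarse); N = 7 gives 0.00555 m ≤ 0.029 m.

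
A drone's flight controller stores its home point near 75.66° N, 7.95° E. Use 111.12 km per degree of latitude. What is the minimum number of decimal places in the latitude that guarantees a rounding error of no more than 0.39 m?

One degree of latitude covers 111120 m.
Rounding to N decimal places gives at most 0.5 × 10⁻ᴺ degrees of error, i.e. 0.5 × 10⁻ᴺ × 111120 m.
Need 0.5 × 111120 × 10⁻ᴺ ≤ 0.39 → 10⁻ᴺ ≤ 7.019e-06, so N ≥ 5.15.
N = 5 would give 0.556 m (too coarse); N = 6 gives 0.0556 m ≤ 0.39 m.

6 decimal places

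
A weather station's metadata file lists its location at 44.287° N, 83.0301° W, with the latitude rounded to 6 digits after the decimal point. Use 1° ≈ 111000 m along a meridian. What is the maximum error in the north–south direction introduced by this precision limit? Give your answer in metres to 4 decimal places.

Rounding to 6 decimal places leaves the latitude within ±5e-07° of the true value.
So the N–S error is at most 5e-07 × 111000 = 0.0555 m.

0.0555 metres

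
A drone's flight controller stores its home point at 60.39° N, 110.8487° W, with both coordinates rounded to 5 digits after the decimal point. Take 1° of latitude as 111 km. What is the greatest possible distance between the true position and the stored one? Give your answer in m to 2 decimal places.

Rounding to 5 decimal places leaves each coordinate within ±5e-06° of the true value.
North–south component: 5e-06° × 111000 = 0.555 m.
E–W at 60.39°: 5e-06° × 111000 × cos 60.39° = 5e-06 × 111000 × 0.4941 ≈ 0.274222 m.
Combining orthogonally: (0.555² + 0.274222²)^½ ≈ 0.61905 m.

0.62 m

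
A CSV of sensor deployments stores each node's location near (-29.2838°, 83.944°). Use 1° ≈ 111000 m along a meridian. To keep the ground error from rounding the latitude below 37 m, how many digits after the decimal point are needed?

One degree of latitude covers 111000 m.
N decimal places → at most half a unit in the last place, 0.5 × 10⁻ᴺ° = 111000/2 × 10⁻ᴺ m.
Setting 55500 × 10⁻ᴺ ≤ 37 gives 10ᴺ ≥ 1500, i.e. N ≥ 3.18.
So 4 decimal places suffice (5.55 m); 3 would allow up to 55.5 m.

4 decimal places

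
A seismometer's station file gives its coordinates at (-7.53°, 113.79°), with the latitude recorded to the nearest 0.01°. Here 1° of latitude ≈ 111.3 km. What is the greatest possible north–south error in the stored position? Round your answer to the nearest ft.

Rounding to 2 decimal places leaves the latitude within ±0.005° of the true value.
So the N–S error is at most 0.005 × 111300 = 556.5 m.
In feet: 556.5 m ÷ 0.3048 ≈ 1825.8 ft.

1826 ft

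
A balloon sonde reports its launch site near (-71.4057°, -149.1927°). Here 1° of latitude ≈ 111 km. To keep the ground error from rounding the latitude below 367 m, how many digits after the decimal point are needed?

3 decimal places

One degree of latitude covers 111000 m.
With N decimal places the half-ulp bound is 0.5·10⁻ᴺ°, or 0.5·10⁻ᴺ × 111000 m on the ground.
Need 0.5 × 111000 × 10⁻ᴺ ≤ 367 → 10⁻ᴺ ≤ 6.613e-03, so N ≥ 2.18.
So 3 decimal places suffice (55.5 m); 2 would allow up to 555 m.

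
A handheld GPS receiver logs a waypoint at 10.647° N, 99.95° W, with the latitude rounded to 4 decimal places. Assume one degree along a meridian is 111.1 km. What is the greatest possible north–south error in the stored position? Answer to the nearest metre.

6 metres

Rounding to 4 decimal places leaves the latitude within ±5e-05° of the true value.
Along the meridian that is 5e-05° × 111100 m/° = 5.555 m.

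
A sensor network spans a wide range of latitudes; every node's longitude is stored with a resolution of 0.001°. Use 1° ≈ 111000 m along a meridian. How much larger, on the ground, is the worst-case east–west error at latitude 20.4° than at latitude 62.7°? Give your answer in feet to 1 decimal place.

87.2 feet

With a 0.001° grid the true value lies within half a step, ±0.001°/2 = ±0.0005°, of the stored one.
At 20.4°: 0.0005° × 111000 × cos 20.4° = 0.0005 × 111000 × 0.9373 ≈ 52.019 m.
At 62.7°: 0.0005° × 111000 × cos 62.7° = 0.0005 × 111000 × 0.4586 ≈ 25.455 m.
Difference: 52.019 − 25.455 = 26.564 m.
In feet: 26.5641 m ÷ 0.3048 ≈ 87.153 ft.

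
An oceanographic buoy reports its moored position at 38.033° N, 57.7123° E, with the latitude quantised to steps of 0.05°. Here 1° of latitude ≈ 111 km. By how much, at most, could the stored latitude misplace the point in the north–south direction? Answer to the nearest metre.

2775 metres

With a 0.05° grid the true value lies within half a step, ±0.05°/2 = ±0.025°, of the stored one.
So the N–S error is at most 0.025 × 111000 = 2775 m.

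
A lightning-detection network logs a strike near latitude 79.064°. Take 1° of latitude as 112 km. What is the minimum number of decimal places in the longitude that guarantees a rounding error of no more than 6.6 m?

At 79.064° one degree of longitude covers 112000 × cos 79.064° ≈ 112000 × 0.1897 ≈ 21247.8 m.
Rounding to N decimal places gives at most 0.5 × 10⁻ᴺ degrees of error, i.e. 0.5 × 10⁻ᴺ × 21247.8 m.
Setting 10623.9 × 10⁻ᴺ ≤ 6.6 gives 10ᴺ ≥ 1610, i.e. N ≥ 3.21.
So 4 decimal places suffice (1.06 m); 3 would allow up to 10.6 m.

4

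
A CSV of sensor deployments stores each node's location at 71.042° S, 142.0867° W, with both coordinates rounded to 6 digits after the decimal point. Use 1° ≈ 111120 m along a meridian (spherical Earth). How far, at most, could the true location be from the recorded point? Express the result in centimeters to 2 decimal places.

5.84 centimeters

Rounding to 6 decimal places leaves each coordinate within ±5e-07° of the true value.
North–south component: 5e-07° × 111120 = 0.05556 m.
East–west component at 71.042°: 5e-07° × 111120 × cos 71.042° ≈ 5e-07 × 36100.1 ≈ 0.0180501 m.
Combining orthogonally: (0.05556² + 0.0180501²)^½ ≈ 0.0584185 m.
That is 0.0584185 m = 5.8418 cm.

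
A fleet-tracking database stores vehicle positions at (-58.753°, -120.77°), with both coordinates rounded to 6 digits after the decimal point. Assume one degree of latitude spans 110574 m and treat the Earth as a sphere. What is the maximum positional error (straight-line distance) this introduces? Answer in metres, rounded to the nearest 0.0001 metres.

0.0623 metres

Rounding to 6 decimal places leaves each coordinate within ±5e-07° of the true value.
N–S: 5e-07° × 110574 m/° = 0.055287 m.
E–W at 58.753°: 5e-07° × 110574 × cos 58.753° = 5e-07 × 110574 × 0.5187 ≈ 0.0286789 m.
The two errors are perpendicular, so the maximum displacement is √(0.055287² + 0.0286789²) ≈ 0.0622827 m.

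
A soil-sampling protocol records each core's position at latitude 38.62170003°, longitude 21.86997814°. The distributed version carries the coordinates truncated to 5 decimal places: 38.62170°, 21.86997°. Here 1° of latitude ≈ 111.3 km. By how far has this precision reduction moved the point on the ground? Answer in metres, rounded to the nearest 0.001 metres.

Δlat = 38.62170003 − 38.62170 = +0.00000003°; Δlon = 21.86997814 − 21.86997 = +0.00000814°.
N–S: 0.00000003° × 111300 m/° = 0.003339 m.
E–W at 38.6217°: 0.00000814° × 111300 × cos 38.6217° = 0.00000814 × 111300 × 0.7813 ≈ 0.707829 m.
Combined displacement = (0.003339² + 0.707829²)^½ ≈ 0.707837 m.

0.708 metres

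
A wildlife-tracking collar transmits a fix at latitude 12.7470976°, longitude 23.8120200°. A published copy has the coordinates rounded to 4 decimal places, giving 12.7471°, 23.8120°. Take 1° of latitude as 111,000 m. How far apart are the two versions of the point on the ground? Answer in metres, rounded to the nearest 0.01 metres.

The latitude changed by -0.0000024° and the longitude by +0.0000200°.
North–south shift: -0.0000024 × 111000 = -0.2664 m.
E–W at 12.7471°: 0.0000200° × 111000 × cos 12.7471° = 0.0000200 × 111000 × 0.9754 ≈ 2.16528 m.
Distance: √(0.2664² + 2.16528²) ≈ 2.18161 m.

2.18 metres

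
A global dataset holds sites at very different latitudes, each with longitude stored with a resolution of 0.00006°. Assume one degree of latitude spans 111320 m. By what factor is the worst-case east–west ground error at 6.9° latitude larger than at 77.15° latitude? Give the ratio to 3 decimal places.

With a 0.00006° grid the true value lies within half a step, ±0.00006°/2 = ±3e-05°, of the stored one.
At 6.9°: 3e-05° × 111320 × cos 6.9° = 3e-05 × 111320 × 0.9928 ≈ 3.3154 m.
At 77.15°: 3e-05° × 111320 × cos 77.15° = 3e-05 × 111320 × 0.2224 ≈ 0.74273 m.
The ratio reduces to cos 6.9° / cos 77.15° = 0.9928/0.2224 ≈ 4.4638.

4.464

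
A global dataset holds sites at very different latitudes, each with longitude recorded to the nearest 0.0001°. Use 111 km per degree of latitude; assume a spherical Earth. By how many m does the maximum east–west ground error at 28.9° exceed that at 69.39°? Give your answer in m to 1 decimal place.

Rounding to 4 decimal places leaves the longitude within ±5e-05° of the true value.
Error at 28.9° = 5e-05° × 111000 × cos 28.9° ≈ 5.55 × 0.8755 = 4.8588 m.
Error at 69.39° = 5e-05° × 111000 × cos 69.39° ≈ 5.55 × 0.3520 = 1.9536 m.
Difference: 4.8588 − 1.9536 = 2.9052 m.

2.9 m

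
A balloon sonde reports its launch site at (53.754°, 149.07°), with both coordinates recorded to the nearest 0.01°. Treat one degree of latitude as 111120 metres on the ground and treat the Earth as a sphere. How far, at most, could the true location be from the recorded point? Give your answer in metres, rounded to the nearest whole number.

Rounding to 2 decimal places leaves each coordinate within ±0.005° of the true value.
Latitude error → 0.005 × 111120 = 555.6 m along the meridian.
East–west component at 53.754°: 0.005° × 111120 × cos 53.754° ≈ 0.005 × 65700.1 ≈ 328.5 m.
The two errors are perpendicular, so the maximum displacement is √(555.6² + 328.5²) ≈ 645.449 m.

645 metres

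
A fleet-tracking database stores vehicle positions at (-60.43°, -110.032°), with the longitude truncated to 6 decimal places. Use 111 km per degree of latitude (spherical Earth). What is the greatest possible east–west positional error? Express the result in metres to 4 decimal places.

0.0548 metres

Truncating at 6 decimal places can drop up to a full unit in the last place, so the longitude may be off by as much as 1e-06°.
Parallels shrink by cos φ, so at 60.43° a degree of longitude is 111000 × 0.4935 ≈ 54777 m.
East–west error: 1e-06° × 54777 m/° ≈ 0.054777 m.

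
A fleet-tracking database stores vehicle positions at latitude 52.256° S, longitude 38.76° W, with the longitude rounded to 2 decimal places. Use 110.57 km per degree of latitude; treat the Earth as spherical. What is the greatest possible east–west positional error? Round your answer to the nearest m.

338 m

Rounding to 2 decimal places leaves the longitude within ±0.005° of the true value.
At latitude 52.256° a degree of longitude spans 110570 m × cos 52.256° = 110570 × 0.6121 ≈ 67683.7 m.
So at most 0.005° × 67683.7 ≈ 338.419 m east–west.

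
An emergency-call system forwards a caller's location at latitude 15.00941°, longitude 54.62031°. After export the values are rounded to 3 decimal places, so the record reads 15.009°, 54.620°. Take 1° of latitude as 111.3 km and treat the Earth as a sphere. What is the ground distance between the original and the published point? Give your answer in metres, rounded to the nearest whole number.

The latitude changed by +0.00041° and the longitude by +0.00031°.
North–south shift: 0.00041 × 111300 = 45.633 m.
E–W at 15.009°: 0.00031° × 111300 × cos 15.009° = 0.00031 × 111300 × 0.9659 ≈ 33.3259 m.
Distance: √(45.633² + 33.3259²) ≈ 56.5065 m.

57 metres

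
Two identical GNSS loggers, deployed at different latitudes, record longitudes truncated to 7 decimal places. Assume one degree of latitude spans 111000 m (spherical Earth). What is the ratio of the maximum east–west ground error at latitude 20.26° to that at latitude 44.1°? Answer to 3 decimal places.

1.306

Truncating at 7 decimal places can drop up to a full unit in the last place, so the longitude may be off by as much as 1e-07°.
Error at 20.26° = 1e-07° × 111000 × cos 20.26° ≈ 0.0111 × 0.9381 = 0.010413 m.
At 44.1°: 1e-07° × 111000 × cos 44.1° = 1e-07 × 111000 × 0.7181 ≈ 0.0079712 m.
Ratio: 0.010413 / 0.0079712 = cos 20.26° / cos 44.1° ≈ 1.3064.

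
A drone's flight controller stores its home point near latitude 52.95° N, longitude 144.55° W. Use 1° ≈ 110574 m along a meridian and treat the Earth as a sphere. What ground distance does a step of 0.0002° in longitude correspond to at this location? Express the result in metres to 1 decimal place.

13.3 metres

One degree of longitude here spans 110574 × cos 52.95° = 110574 × 0.6025 ≈ 66622.1 m; 0.0002° of that is 13.3244 m.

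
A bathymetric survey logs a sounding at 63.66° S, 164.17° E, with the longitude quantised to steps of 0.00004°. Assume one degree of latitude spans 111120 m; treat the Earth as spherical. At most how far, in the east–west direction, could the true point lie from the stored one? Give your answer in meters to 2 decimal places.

With a 0.00004° grid the true value lies within half a step, ±0.00004°/2 = ±2e-05°, of the stored one.
Parallels shrink by cos φ, so at 63.66° a degree of longitude is 111120 × 0.4437 ≈ 49303.6 m.
So at most 2e-05° × 49303.6 ≈ 0.986072 m east–west.

0.99 meters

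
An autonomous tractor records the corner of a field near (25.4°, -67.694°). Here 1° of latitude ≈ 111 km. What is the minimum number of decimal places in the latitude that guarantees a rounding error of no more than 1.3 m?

5 decimal places

One degree of latitude covers 111000 m.
With N decimal places the half-ulp bound is 0.5·10⁻ᴺ°, or 0.5·10⁻ᴺ × 111000 m on the ground.
Need 0.5 × 111000 × 10⁻ᴺ ≤ 1.3 → 10⁻ᴺ ≤ 2.342e-05, so N ≥ 4.63.
N = 4 would give 5.55 m (too coarse); N = 5 gives 0.555 m ≤ 1.3 m.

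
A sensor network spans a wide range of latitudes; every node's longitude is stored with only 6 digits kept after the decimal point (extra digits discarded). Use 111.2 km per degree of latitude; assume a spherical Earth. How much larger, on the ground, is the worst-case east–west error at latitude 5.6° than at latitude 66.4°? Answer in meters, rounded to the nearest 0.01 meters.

0.07 meters

Truncating at 6 decimal places can drop up to a full unit in the last place, so the longitude may be off by as much as 1e-06°.
Error at 5.6° = 1e-06° × 111200 × cos 5.6° ≈ 0.1112 × 0.9952 = 0.11067 m.
At 66.4°: 1e-06° × 111200 × cos 66.4° = 1e-06 × 111200 × 0.4003 ≈ 0.044519 m.
Difference: 0.11067 − 0.044519 = 0.06615 m.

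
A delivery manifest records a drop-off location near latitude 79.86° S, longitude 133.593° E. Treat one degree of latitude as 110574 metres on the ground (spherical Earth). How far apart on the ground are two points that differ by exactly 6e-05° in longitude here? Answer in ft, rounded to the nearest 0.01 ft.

3.83 ft

One degree of longitude here spans 110574 × cos 79.86° = 110574 × 0.1761 ≈ 19467 m; 6e-05° of that is 1.16802 m.
Converting: 1.16802 m × 3.2808 ft/m ≈ 3.8321 ft.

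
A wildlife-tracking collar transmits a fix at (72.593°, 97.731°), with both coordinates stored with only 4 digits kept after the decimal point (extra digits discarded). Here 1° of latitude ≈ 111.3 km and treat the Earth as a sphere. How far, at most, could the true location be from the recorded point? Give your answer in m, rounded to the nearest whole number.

12 m

Truncating at 4 decimal places can drop up to a full unit in the last place, so each coordinate may be off by as much as 0.0001°.
Latitude error → 0.0001 × 111300 = 11.13 m along the meridian.
Longitude error → 0.0001 × 111300 × cos 72.593° = 0.0001 × 111300 × 0.2992 ≈ 3.32962 m.
The two errors are perpendicular, so the maximum displacement is √(11.13² + 3.32962²) ≈ 11.6174 m.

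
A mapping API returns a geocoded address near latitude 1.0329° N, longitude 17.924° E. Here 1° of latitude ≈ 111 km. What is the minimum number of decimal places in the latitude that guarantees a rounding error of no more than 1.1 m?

5

One degree of latitude covers 111000 m.
Rounding to N decimal places gives at most 0.5 × 10⁻ᴺ degrees of error, i.e. 0.5 × 10⁻ᴺ × 111000 m.
Need 0.5 × 111000 × 10⁻ᴺ ≤ 1.1 → 10⁻ᴺ ≤ 1.982e-05, so N ≥ 4.70.
At 4 places the error can reach 5.55 m, but 5 places keeps it to 0.555 m.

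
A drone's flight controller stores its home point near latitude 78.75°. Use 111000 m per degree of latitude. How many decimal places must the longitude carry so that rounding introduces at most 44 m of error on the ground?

3 decimal places

At 78.75° one degree of longitude covers 111000 × cos 78.75° ≈ 111000 × 0.1951 ≈ 21655 m.
With N decimal places the half-ulp bound is 0.5·10⁻ᴺ°, or 0.5·10⁻ᴺ × 21655 m on the ground.
Setting 10827.5 × 10⁻ᴺ ≤ 44 gives 10ᴺ ≥ 246.1, i.e. N ≥ 2.39.
At 2 places the error can reach 108 m, but 3 places keeps it to 10.8 m.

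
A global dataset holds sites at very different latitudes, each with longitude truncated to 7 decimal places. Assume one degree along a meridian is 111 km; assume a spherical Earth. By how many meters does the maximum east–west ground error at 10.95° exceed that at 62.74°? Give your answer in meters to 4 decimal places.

Truncating at 7 decimal places can drop up to a full unit in the last place, so the longitude may be off by as much as 1e-07°.
Error at 10.95° = 1e-07° × 111000 × cos 10.95° ≈ 0.0111 × 0.9818 = 0.010898 m.
At 62.74°: 1e-07° × 111000 × cos 62.74° = 1e-07 × 111000 × 0.4580 ≈ 0.0050841 m.
So the lower-latitude error exceeds the higher by 0.010898 − 0.0050841 = 0.0058138 m.

0.0058 meters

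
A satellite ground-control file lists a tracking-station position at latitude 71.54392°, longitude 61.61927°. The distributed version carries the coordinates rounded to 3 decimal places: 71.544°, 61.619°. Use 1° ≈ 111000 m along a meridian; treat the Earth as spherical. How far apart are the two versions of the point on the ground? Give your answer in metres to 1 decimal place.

13.0 metres

Δlat = 71.54392 − 71.544 = -0.00008°; Δlon = 61.61927 − 61.619 = +0.00027°.
N–S: -0.00008° × 111000 m/° = -8.88 m.
East–west at this latitude: 0.00027° × 111000 × cos 71.544° ≈ 0.00027 × 35140 = 9.48779 m.
Combined displacement = (8.88² + 9.48779²)^½ ≈ 12.9951 m.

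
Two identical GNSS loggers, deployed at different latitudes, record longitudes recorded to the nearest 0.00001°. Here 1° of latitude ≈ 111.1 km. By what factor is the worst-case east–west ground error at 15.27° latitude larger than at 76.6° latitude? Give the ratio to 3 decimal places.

Rounding to 5 decimal places leaves the longitude within ±5e-06° of the true value.
Error at 15.27° = 5e-06° × 111100 × cos 15.27° ≈ 0.5555 × 0.9647 = 0.53589 m.
Error at 76.6° = 5e-06° × 111100 × cos 76.6° ≈ 0.5555 × 0.2317 = 0.12874 m.
Ratio: 0.53589 / 0.12874 = cos 15.27° / cos 76.6° ≈ 4.1627.

4.163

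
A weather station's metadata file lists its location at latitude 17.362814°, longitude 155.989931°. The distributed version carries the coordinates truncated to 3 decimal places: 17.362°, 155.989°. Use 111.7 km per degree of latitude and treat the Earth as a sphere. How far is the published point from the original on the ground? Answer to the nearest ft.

442 ft

The latitude changed by +0.000814° and the longitude by +0.000931°.
North–south shift: 0.000814 × 111700 = 90.9238 m.
East–west at this latitude: 0.000931° × 111700 × cos 17.362° ≈ 0.000931 × 106611 = 99.2546 m.
Combined displacement = (90.9238² + 99.2546²)^½ ≈ 134.605 m.
In feet: 134.605 m ÷ 0.3048 ≈ 441.62 ft.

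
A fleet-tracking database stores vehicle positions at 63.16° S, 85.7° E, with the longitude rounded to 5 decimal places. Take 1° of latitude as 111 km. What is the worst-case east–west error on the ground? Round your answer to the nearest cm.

25 cm

Rounding to 5 decimal places leaves the longitude within ±5e-06° of the true value.
One degree of longitude at 63.16° is 111000 × cos 63.16° ≈ 111000 × 0.4515 = 50116.6 m.
Maximum E–W displacement: 5e-06 × 50116.6 = 0.250583 m.
That is 0.250583 m = 25.058 cm.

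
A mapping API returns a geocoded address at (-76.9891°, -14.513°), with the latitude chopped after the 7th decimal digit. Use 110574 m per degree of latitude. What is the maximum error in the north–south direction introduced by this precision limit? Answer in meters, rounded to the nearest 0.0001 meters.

0.0111 meters

Truncating at 7 decimal places can drop up to a full unit in the last place, so the latitude may be off by as much as 1e-07°.
North–south distance: 1e-07° × 110574 m/° = 0.0110574 m.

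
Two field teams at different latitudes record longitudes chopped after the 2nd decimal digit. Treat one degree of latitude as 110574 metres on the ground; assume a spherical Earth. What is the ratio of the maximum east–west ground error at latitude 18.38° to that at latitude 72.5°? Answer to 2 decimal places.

3.16

Truncating at 2 decimal places can drop up to a full unit in the last place, so the longitude may be off by as much as 0.01°.
Error at 18.38° = 0.01° × 110574 × cos 18.38° ≈ 1105.7 × 0.9490 = 1049.3 m.
Error at 72.5° = 0.01° × 110574 × cos 72.5° ≈ 1105.7 × 0.3007 = 332.5 m.
The ratio reduces to cos 18.38° / cos 72.5° = 0.9490/0.3007 ≈ 3.1559.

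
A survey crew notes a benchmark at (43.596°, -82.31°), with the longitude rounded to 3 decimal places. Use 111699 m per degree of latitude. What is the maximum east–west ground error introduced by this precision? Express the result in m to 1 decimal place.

40.4 m

Rounding to 3 decimal places leaves the longitude within ±0.0005° of the true value.
One degree of longitude at 43.596° is 111699 × cos 43.596° ≈ 111699 × 0.7242 = 80894.7 m.
So at most 0.0005° × 80894.7 ≈ 40.4473 m east–west.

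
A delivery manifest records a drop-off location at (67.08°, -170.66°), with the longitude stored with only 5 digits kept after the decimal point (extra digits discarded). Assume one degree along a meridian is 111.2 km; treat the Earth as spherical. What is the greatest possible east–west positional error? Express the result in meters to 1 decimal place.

Truncating at 5 decimal places can drop up to a full unit in the last place, so the longitude may be off by as much as 1e-05°.
One degree of longitude at 67.08° is 111200 × cos 67.08° ≈ 111200 × 0.3894 = 43306.3 m.
So at most 1e-05° × 43306.3 ≈ 0.433063 m east–west.

0.4 meters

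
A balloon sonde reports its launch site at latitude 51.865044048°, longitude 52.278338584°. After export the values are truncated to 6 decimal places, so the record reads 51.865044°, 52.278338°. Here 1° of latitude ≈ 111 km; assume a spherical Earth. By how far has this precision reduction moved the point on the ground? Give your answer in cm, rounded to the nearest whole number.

4 cm

Δlat = 51.865044048 − 51.865044 = +0.000000048°; Δlon = 52.278338584 − 52.278338 = +0.000000584°.
N–S: 0.000000048° × 111000 m/° = 0.005328 m.
E–W at 51.865°: 0.000000584° × 111000 × cos 51.865° = 0.000000584 × 111000 × 0.6175 ≈ 0.0400298 m.
Hypotenuse of the two orthogonal shifts: √(0.005328² + 0.0400298²) = 0.0403829 m.
That is 0.0403829 m = 4.0383 cm.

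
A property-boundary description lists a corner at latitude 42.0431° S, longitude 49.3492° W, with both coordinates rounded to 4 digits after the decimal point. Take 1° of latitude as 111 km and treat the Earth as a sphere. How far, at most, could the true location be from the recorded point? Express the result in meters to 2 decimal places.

Rounding to 4 decimal places leaves each coordinate within ±5e-05° of the true value.
Latitude error → 5e-05 × 111000 = 5.55 m along the meridian.
Longitude error → 5e-05 × 111000 × cos 42.0431° = 5e-05 × 111000 × 0.7426 ≈ 4.12166 m.
Combining orthogonally: (5.55² + 4.12166²)^½ ≈ 6.91307 m.

6.91 meters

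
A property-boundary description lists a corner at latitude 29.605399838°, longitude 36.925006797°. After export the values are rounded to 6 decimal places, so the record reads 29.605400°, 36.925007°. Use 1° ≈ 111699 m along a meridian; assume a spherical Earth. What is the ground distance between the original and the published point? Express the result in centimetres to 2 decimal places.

2.68 centimetres

The latitude changed by -0.000000162° and the longitude by -0.000000203°.
North–south shift: -0.000000162 × 111699 = -0.0180952 m.
East–west at this latitude: -0.000000203° × 111699 × cos 29.6054° ≈ -0.000000203 × 97116.5 = -0.0197147 m.
Combined displacement = (0.0180952² + 0.0197147²)^½ ≈ 0.0267601 m.
That is 0.0267601 m = 2.676 cm.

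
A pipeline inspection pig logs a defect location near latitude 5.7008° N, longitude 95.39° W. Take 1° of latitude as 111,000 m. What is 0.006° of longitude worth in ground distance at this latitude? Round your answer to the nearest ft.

2174 ft

One degree of longitude here spans 111000 × cos 5.7008° = 111000 × 0.9951 ≈ 110451 m; 0.006° of that is 662.706 m.
Converting: 662.706 m × 3.2808 ft/m ≈ 2174.2 ft.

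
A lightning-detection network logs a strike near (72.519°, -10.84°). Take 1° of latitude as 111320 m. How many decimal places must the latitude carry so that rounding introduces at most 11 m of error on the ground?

One degree of latitude covers 111320 m.
With N decimal places the half-ulp bound is 0.5·10⁻ᴺ°, or 0.5·10⁻ᴺ × 111320 m on the ground.
Setting 55660 × 10⁻ᴺ ≤ 11 gives 10ᴺ ≥ 5060, i.e. N ≥ 3.70.
At 3 places the error can reach 55.7 m, but 4 places keeps it to 5.57 m.

4 decimal places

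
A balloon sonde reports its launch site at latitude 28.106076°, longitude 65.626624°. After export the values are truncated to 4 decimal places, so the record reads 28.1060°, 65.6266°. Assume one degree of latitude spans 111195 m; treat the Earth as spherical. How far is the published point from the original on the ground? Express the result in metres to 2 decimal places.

8.77 metres

Δlat = 28.106076 − 28.1060 = +0.000076°; Δlon = 65.626624 − 65.6266 = +0.000024°.
North–south shift: 0.000076 × 111195 = 8.45082 m.
East–west at this latitude: 0.000024° × 111195 × cos 28.106° ≈ 0.000024 × 98082.6 = 2.35398 m.
Distance: √(8.45082² + 2.35398²) ≈ 8.77255 m.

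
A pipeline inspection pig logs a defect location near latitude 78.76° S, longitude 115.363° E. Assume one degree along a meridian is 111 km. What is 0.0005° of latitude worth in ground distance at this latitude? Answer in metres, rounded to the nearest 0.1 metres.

Along a meridian 0.0005° is 0.0005 × 111000 = 55.5 m.

55.5 metres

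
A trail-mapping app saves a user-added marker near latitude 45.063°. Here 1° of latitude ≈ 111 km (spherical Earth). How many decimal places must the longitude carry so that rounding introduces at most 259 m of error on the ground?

3

At 45.063° one degree of longitude covers 111000 × cos 45.063° ≈ 111000 × 0.7063 ≈ 78402.5 m.
N decimal places → at most half a unit in the last place, 0.5 × 10⁻ᴺ° = 78402.5/2 × 10⁻ᴺ m.
Need 0.5 × 78402.5 × 10⁻ᴺ ≤ 259 → 10⁻ᴺ ≤ 6.607e-03, so N ≥ 2.18.
At 2 places the error can reach 392 m, but 3 places keeps it to 39.2 m.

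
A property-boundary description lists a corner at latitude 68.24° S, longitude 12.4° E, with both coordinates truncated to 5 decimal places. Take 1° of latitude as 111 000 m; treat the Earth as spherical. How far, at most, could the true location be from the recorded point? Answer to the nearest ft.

Truncating at 5 decimal places can drop up to a full unit in the last place, so each coordinate may be off by as much as 1e-05°.
North–south component: 1e-05° × 111000 = 1.11 m.
Longitude error → 1e-05 × 111000 × cos 68.24° = 1e-05 × 111000 × 0.3707 ≈ 0.411499 m.
Worst case both components are at the extreme and orthogonal: √(1.11² + 0.411499²) ≈ 1.18382 m.
Converting: 1.18382 m × 3.2808 ft/m ≈ 3.8839 ft.

4 ft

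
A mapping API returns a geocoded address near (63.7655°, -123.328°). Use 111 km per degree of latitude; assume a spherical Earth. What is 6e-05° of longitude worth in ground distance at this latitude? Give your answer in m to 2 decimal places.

2.94 m

One degree of longitude here spans 111000 × cos 63.7655° = 111000 × 0.4420 ≈ 49067.1 m; 6e-05° of that is 2.94403 m.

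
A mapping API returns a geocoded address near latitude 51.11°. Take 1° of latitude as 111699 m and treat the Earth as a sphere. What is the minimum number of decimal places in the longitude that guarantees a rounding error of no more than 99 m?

3 decimal places

At 51.11° one degree of longitude covers 111699 × cos 51.11° ≈ 111699 × 0.6278 ≈ 70127.7 m.
N decimal places → at most half a unit in the last place, 0.5 × 10⁻ᴺ° = 70127.7/2 × 10⁻ᴺ m.
Need 0.5 × 70127.7 × 10⁻ᴺ ≤ 99 → 10⁻ᴺ ≤ 2.823e-03, so N ≥ 2.55.
So 3 decimal places suffice (35.1 m); 2 would allow up to 351 m.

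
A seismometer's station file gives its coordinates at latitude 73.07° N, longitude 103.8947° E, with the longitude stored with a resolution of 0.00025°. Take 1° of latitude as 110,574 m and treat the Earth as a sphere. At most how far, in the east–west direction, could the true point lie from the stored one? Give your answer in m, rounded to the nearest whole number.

With a 0.00025° grid the true value lies within half a step, ±0.00025°/2 = ±0.000125°, of the stored one.
One degree of longitude at 73.07° is 110574 × cos 73.07° ≈ 110574 × 0.2912 = 32199.5 m.
East–west error: 0.000125° × 32199.5 m/° ≈ 4.02494 m.

4 m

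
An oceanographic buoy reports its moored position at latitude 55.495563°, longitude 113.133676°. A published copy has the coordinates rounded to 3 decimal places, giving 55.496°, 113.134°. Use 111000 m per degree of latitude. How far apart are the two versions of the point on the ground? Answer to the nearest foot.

Δlat = 55.495563 − 55.496 = -0.000437°; Δlon = 113.133676 − 113.134 = -0.000324°.
North–south shift: -0.000437 × 111000 = -48.507 m.
East–west at this latitude: -0.000324° × 111000 × cos 55.496° ≈ -0.000324 × 62877.5 = -20.3723 m.
Combined displacement = (48.507² + 20.3723²)^½ ≈ 52.6114 m.
In feet: 52.6114 m ÷ 0.3048 ≈ 172.61 ft.

173 feet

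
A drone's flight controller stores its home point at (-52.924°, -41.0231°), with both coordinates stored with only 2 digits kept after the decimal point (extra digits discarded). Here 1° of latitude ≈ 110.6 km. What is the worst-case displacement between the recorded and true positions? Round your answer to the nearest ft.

Truncating at 2 decimal places can drop up to a full unit in the last place, so each coordinate may be off by as much as 0.01°.
Latitude error → 0.01 × 110600 = 1106 m along the meridian.
E–W at 52.924°: 0.01° × 110600 × cos 52.924° = 0.01 × 110600 × 0.6029 ≈ 666.778 m.
The two errors are perpendicular, so the maximum displacement is √(1106² + 666.778²) ≈ 1291.44 m.
In feet: 1291.44 m ÷ 0.3048 ≈ 4237 ft.

4237 ft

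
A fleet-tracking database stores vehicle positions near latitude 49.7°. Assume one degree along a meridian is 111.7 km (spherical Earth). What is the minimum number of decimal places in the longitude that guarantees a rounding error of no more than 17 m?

At 49.7° one degree of longitude covers 111700 × cos 49.7° ≈ 111700 × 0.6468 ≈ 72246.4 m.
N decimal places → at most half a unit in the last place, 0.5 × 10⁻ᴺ° = 72246.4/2 × 10⁻ᴺ m.
Need 0.5 × 72246.4 × 10⁻ᴺ ≤ 17 → 10⁻ᴺ ≤ 4.706e-04, so N ≥ 3.33.
N = 3 would give 36.1 m (too coarse); N = 4 gives 3.61 m ≤ 17 m.

4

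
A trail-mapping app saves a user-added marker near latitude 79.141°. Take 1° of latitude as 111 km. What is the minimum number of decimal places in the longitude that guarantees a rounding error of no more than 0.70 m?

5 decimal places

At 79.141° one degree of longitude covers 111000 × cos 79.141° ≈ 111000 × 0.1884 ≈ 20911.6 m.
With N decimal places the half-ulp bound is 0.5·10⁻ᴺ°, or 0.5·10⁻ᴺ × 20911.6 m on the ground.
Setting 10455.8 × 10⁻ᴺ ≤ 0.70 gives 10ᴺ ≥ 1.494e+04, i.e. N ≥ 4.17.
At 4 places the error can reach 1.05 m, but 5 places keeps it to 0.105 m.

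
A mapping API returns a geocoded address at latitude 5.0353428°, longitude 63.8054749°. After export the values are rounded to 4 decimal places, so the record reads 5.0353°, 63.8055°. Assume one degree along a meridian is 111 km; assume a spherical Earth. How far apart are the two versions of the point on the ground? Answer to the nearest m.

6 m

The latitude changed by +0.0000428° and the longitude by -0.0000251°.
North–south shift: 0.0000428 × 111000 = 4.7508 m.
E–W at 5.0353°: -0.0000251° × 111000 × cos 5.0353° = -0.0000251 × 111000 × 0.9961 ≈ -2.77535 m.
Combined displacement = (4.7508² + 2.77535²)^½ ≈ 5.50206 m.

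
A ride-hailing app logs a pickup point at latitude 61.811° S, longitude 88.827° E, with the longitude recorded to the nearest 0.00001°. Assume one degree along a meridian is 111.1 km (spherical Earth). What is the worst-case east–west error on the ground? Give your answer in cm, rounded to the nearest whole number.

Rounding to 5 decimal places leaves the longitude within ±5e-06° of the true value.
Parallels shrink by cos φ, so at 61.811° a degree of longitude is 111100 × 0.4724 ≈ 52481.6 m.
So at most 5e-06° × 52481.6 ≈ 0.262408 m east–west.
That is 0.262408 m = 26.241 cm.

26 cm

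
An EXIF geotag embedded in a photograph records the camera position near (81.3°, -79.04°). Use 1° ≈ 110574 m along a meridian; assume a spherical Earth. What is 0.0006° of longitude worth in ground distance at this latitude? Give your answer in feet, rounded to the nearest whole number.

33 feet

At 81.3° a degree of longitude is 110574 × cos 81.3° ≈ 16725.5 m, so 0.0006° corresponds to 10.0353 m.
In feet: 10.0353 m ÷ 0.3048 ≈ 32.924 ft.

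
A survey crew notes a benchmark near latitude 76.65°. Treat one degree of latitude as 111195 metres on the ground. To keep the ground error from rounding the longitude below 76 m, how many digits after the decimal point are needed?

At 76.65° one degree of longitude covers 111195 × cos 76.65° ≈ 111195 × 0.2309 ≈ 25674.8 m.
With N decimal places the half-ulp bound is 0.5·10⁻ᴺ°, or 0.5·10⁻ᴺ × 25674.8 m on the ground.
Setting 12837.4 × 10⁻ᴺ ≤ 76 gives 10ᴺ ≥ 168.9, i.e. N ≥ 2.23.
At 2 places the error can reach 128 m, but 3 places keeps it to 12.8 m.

3 decimal places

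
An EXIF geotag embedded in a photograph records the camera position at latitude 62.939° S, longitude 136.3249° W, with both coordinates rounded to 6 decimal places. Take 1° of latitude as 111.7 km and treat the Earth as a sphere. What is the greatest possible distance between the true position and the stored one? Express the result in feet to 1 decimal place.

Rounding to 6 decimal places leaves each coordinate within ±5e-07° of the true value.
North–south component: 5e-07° × 111700 = 0.05585 m.
Longitude error → 5e-07 × 111700 × cos 62.939° = 5e-07 × 111700 × 0.4549 ≈ 0.0254083 m.
Combining orthogonally: (0.05585² + 0.0254083²)^½ ≈ 0.061358 m.
In feet: 0.061358 m ÷ 0.3048 ≈ 0.20131 ft.

0.2 feet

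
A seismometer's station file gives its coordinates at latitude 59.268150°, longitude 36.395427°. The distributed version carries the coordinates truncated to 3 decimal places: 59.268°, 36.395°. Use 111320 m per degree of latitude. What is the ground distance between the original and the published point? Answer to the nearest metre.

29 metres

Δlat = 59.268150 − 59.268 = +0.000150°; Δlon = 36.395427 − 36.395 = +0.000427°.
N–S: 0.000150° × 111320 m/° = 16.698 m.
East–west at this latitude: 0.000427° × 111320 × cos 59.268° ≈ 0.000427 × 56887.1 = 24.2908 m.
Distance: √(16.698² + 24.2908²) ≈ 29.4765 m.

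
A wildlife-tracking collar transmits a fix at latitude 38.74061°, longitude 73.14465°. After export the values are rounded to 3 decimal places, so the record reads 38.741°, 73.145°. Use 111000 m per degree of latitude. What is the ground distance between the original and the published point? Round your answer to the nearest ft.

173 ft

Δlat = 38.74061 − 38.741 = -0.00039°; Δlon = 73.14465 − 73.145 = -0.00035°.
N–S: -0.00039° × 111000 m/° = -43.29 m.
E–W at 38.741°: -0.00035° × 111000 × cos 38.741° = -0.00035 × 111000 × 0.7800 ≈ -30.3023 m.
Combined displacement = (43.29² + 30.3023²)^½ ≈ 52.8418 m.
Converting: 52.8418 m × 3.2808 ft/m ≈ 173.37 ft.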